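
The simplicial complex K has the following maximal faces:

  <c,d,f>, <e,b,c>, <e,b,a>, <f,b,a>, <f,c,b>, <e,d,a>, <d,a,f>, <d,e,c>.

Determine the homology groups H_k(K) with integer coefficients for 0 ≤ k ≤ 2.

H_0 ≅ Z,  H_1 = 0,  H_2 ≅ Z.

Order the vertices as a < b < c < d < e < f. Listing each simplex with vertices in this order, K has dimension 2 with simplices:

  0-simplices (6): a, b, c, d, e, f
  1-simplices (12): ab, ad, ae, af, bc, be, bf, cd, ce, cf, de, df
  2-simplices (8): abe, abf, ade, adf, bce, bcf, cde, cdf

Hence C_0 ≅ Z^6, C_1 ≅ Z^12, C_2 ≅ Z^8.

The boundary map ∂_1: C_1 → C_0 maps an edge to its endpoints' difference, ∂[p,q] = q − p.
This gives a 6×12 integer matrix of rank 5; reducing to Smith normal form yields diagonal entries (1,1,1,1,1).

∂_2: C_2 → C_1 maps a triangle to the signed sum of its edges. For instance
  ∂abf = bf − af + ab,
  ∂cdf = df − cf + cd.
This gives a 12×8 integer matrix of rank 7; reducing to Smith normal form yields diagonal entries (1,1,1,1,1,1,1).

Reading off H_k = ker ∂_k / im ∂_{k+1}:

  H_0: rank C_0 − rank ∂_1 = 6 − 5 = 1, and the invariant factors of ∂_1 are all 1, so H_0 = Z.
  H_1: rank ker ∂_1 − rank ∂_2 = (12 − 5) − 7 = 0, and the invariant factors of ∂_2 are all 1, so H_1 = 0.
  H_2: rank ker ∂_2 − rank ∂_3 = (8 − 7) − 0 = 1, and there is no ∂_3, so H_2 = Z.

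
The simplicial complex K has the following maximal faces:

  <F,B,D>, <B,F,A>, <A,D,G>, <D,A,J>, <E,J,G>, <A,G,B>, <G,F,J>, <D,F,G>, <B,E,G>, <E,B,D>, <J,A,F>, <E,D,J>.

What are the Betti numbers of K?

We work with the vertex ordering A < B < D < E < F < G < J. The simplices of K, each written with vertices in increasing order, are:

  0-simplices (7): A, B, D, E, F, G, J
  1-simplices (18): AB, AD, AF, AG, AJ, BD, BE, BF, BG, DE, DF, DG, DJ, EG, EJ, FG, FJ, GJ
  2-simplices (12): ABF, ABG, ADG, ADJ, AFJ, BDE, BDF, BEG, DEJ, DFG, EGJ, FGJ

giving chain groups C_0 ≅ Z^7, C_1 ≅ Z^18, C_2 ≅ Z^12.

Boundary ∂_1: C_1 → C_0 maps an edge to its endpoints' difference, ∂[p,q] = q − p.
The resulting 7×18 matrix has rank 6, and its Smith normal form has invariant factors (1,1,1,1,1,1).

The boundary map ∂_2: C_2 → C_1 sends each 2-simplex [p,q,r] to [q,r] − [p,r] + [p,q]. For instance
  ∂BDF = DF − BF + BD,
  ∂BEG = EG − BG + BE.
As a 18×12 matrix over Z this has rank 12, with invariant factors (1,1,1,1,1,1,1,1,1,1,1,2).

From H_k ≅ ker(∂_k) / im(∂_{k+1}) we obtain:

  H_0: rank C_0 − rank ∂_1 = 7 − 6 = 1, and the invariant factors of ∂_1 are all 1, so H_0 = Z.
  H_1: rank ker ∂_1 − rank ∂_2 = (18 − 6) − 12 = 0, and ∂_2 has invariant factor 2 > 1, so H_1 = Z/2.
  H_2: rank ker ∂_2 − rank ∂_3 = (12 − 12) − 0 = 0, and there is no ∂_3, so H_2 = 0.

Hence the Betti numbers are b_0 = 1, b_1 = 0, b_2 = 0.

b_0 = 1, b_1 = 0, b_2 = 0.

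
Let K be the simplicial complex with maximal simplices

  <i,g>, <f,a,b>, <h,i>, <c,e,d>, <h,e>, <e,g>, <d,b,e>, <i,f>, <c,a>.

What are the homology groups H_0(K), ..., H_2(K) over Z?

We work with the vertex ordering a < b < c < d < e < f < g < h < i. The simplices of K, each written with vertices in increasing order, are:

  0-simplices (9): a, b, c, d, e, f, g, h, i
  1-simplices (14): ab, ac, af, bd, be, bf, cd, ce, de, eg, eh, fi, gi, hi
  2-simplices (3): abf, bde, cde

giving chain groups C_0 ≅ Z^9, C_1 ≅ Z^14, C_2 ≅ Z^3.

The boundary map ∂_1: C_1 → C_0 is given by ∂[p,q] = [q] − [p]. For instance
  ∂af = f − a.
As a 9×14 matrix over Z this has rank 8, with invariant factors (1,1,1,1,1,1,1,1).

∂_2: C_2 → C_1 maps a triangle to the signed sum of its edges. For instance
  ∂cde = de − ce + cd,
  ∂bde = de − be + bd.
As a 14×3 matrix over Z this has rank 3, with invariant factors (1,1,1).

From H_k ≅ ker(∂_k) / im(∂_{k+1}) we obtain:

  H_0: rank C_0 − rank ∂_1 = 9 − 8 = 1, and the invariant factors of ∂_1 are all 1, so H_0 ≅ Z.
  H_1: rank ker ∂_1 − rank ∂_2 = (14 − 8) − 3 = 3, and the invariant factors of ∂_2 are all 1, so H_1 ≅ Z^3.
  H_2: rank ker ∂_2 − rank ∂_3 = (3 − 3) − 0 = 0, and there is no ∂_3, so H_2 ≅ 0.

H_0 = Z,  H_1 = Z^3,  H_2 = 0.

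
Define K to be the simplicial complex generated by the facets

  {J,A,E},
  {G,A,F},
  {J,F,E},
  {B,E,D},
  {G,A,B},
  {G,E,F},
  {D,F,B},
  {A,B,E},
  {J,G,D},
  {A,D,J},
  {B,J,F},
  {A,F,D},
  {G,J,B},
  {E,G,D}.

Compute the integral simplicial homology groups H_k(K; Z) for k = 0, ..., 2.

H_0 = Z,  H_1 = Z^2,  H_2 = Z.

We work with the vertex ordering A < B < D < E < F < G < J. The simplices of K, each written with vertices in increasing order, are:

  0-simplices (7): A, B, D, E, F, G, J
  1-simplices (21): AB, AD, AE, AF, AG, AJ, BD, BE, BF, BG, BJ, DE, DF, DG, DJ, EF, EG, EJ, FG, FJ, GJ
  2-simplices (14): ABE, ABG, ADF, ADJ, AEJ, AFG, BDE, BDF, BFJ, BGJ, DEG, DGJ, EFG, EFJ

Hence C_0 ≅ Z^7, C_1 ≅ Z^21, C_2 ≅ Z^14.

∂_1: C_1 → C_0 sends each edge [p,q] (with p < q) to q − p. For instance
  ∂EG = G − E.
The resulting 7×21 matrix has rank 6, and its Smith normal form has invariant factors (1,1,1,1,1,1).

The boundary map ∂_2: C_2 → C_1 acts by ∂[p,q,r] = [q,r] − [p,r] + [p,q]. For instance
  ∂BFJ = FJ − BJ + BF,
  ∂ADF = DF − AF + AD.
This gives a 21×14 integer matrix of rank 13; reducing to Smith normal form yields diagonal entries (1,1,1,1,1,1,1,1,1,1,1,1,1).

Computing H_k = (kernel of ∂_k) / (image of ∂_{k+1}):

  H_0: rank C_0 − rank ∂_1 = 7 − 6 = 1, and the invariant factors of ∂_1 are all 1, so H_0 = Z.
  H_1: rank ker ∂_1 − rank ∂_2 = (21 − 6) − 13 = 2, and the invariant factors of ∂_2 are all 1, so H_1 = Z^2.
  H_2: rank ker ∂_2 − rank ∂_3 = (14 − 13) − 0 = 1, and there is no ∂_3, so H_2 = Z.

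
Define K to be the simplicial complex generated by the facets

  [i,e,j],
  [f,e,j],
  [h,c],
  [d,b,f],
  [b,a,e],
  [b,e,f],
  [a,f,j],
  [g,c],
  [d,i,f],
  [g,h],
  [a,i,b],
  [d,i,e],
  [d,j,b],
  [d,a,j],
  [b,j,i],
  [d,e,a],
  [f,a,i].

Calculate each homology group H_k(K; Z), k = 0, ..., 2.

H_0 = Z^2,  H_1 = Z^3,  H_2 = Z.

Order the vertices as a < b < c < d < e < f < g < h < i < j. Listing each simplex with vertices in this order, K has dimension 2 with simplices:

  0-simplices (10): a, b, c, d, e, f, g, h, i, j
  1-simplices (24): ab, ad, ae, af, ai, aj, bd, be, bf, bi, bj, cg, ch, de, df, di, dj, ef, ei, ej, fi, fj, gh, ij
  2-simplices (14): abe, abi, ade, adj, afi, afj, bdf, bdj, bef, bij, dei, dfi, efj, eij

so the chain groups are C_0 ≅ Z^10, C_1 ≅ Z^24, C_2 ≅ Z^14.

Boundary ∂_1: C_1 → C_0 maps an edge to its endpoints' difference, ∂[p,q] = q − p. For instance
  ∂aj = j − a.
The resulting 10×24 matrix has rank 8, and its Smith normal form has invariant factors (1,1,1,1,1,1,1,1).

The boundary map ∂_2: C_2 → C_1 acts by ∂[p,q,r] = [q,r] − [p,r] + [p,q]. For instance
  ∂bef = ef − bf + be,
  ∂abi = bi − ai + ab.
The resulting 24×14 matrix has rank 13, and its Smith normal form has invariant factors (1,1,1,1,1,1,1,1,1,1,1,1,1).

Computing H_k = (kernel of ∂_k) / (image of ∂_{k+1}):

  H_0: rank C_0 − rank ∂_1 = 10 − 8 = 2, and the invariant factors of ∂_1 are all 1, so H_0 ≅ Z^2.
  H_1: rank ker ∂_1 − rank ∂_2 = (24 − 8) − 13 = 3, and the invariant factors of ∂_2 are all 1, so H_1 ≅ Z^3.
  H_2: rank ker ∂_2 − rank ∂_3 = (14 − 13) − 0 = 1, and there is no ∂_3, so H_2 ≅ Z.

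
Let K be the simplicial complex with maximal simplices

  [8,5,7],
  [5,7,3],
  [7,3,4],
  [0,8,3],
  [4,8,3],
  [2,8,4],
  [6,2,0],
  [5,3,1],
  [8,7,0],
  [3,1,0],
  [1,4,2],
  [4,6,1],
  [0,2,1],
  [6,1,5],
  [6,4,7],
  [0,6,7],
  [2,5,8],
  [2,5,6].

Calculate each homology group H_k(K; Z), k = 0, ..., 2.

H_0 ≅ Z,  H_1 ≅ Z ⊕ Z/2Z,  H_2 = 0.

K has 9 vertices, 27 edges, 18 triangles.
rank ∂_0 = 0, rank ∂_1 = 8 ⇒ b_0 = 9 − 0 − 8 = 1; all invariant factors of ∂_1 are 1 so no torsion. So H_0 = Z.
rank ∂_1 = 8, rank ∂_2 = 18 ⇒ b_1 = 27 − 8 − 18 = 1; ∂_2 has invariant factor(s) [2] giving torsion. So H_1 = Z ⊕ Z/2Z.
rank ∂_2 = 18, rank ∂_3 = 0 ⇒ b_2 = 18 − 18 − 0 = 0. So H_2 = 0.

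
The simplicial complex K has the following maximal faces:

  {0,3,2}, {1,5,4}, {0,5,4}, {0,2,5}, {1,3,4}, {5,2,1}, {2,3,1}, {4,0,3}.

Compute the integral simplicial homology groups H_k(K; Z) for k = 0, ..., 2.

H_0 ≅ Z,  H_1 = 0,  H_2 ≅ Z.

K has 6 vertices, 12 edges, 8 triangles.
rank ∂_0 = 0, rank ∂_1 = 5 ⇒ b_0 = 6 − 0 − 5 = 1; all invariant factors of ∂_1 are 1 so no torsion. So H_0 = Z.
rank ∂_1 = 5, rank ∂_2 = 7 ⇒ b_1 = 12 − 5 − 7 = 0; all invariant factors of ∂_2 are 1 so no torsion. So H_1 = 0.
rank ∂_2 = 7, rank ∂_3 = 0 ⇒ b_2 = 8 − 7 − 0 = 1. So H_2 = Z.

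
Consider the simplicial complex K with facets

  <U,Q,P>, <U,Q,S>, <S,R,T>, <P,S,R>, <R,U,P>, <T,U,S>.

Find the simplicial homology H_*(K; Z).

Fix the vertex order P < Q < R < S < T < U and write every simplex with vertices in increasing order. Then dim K = 2 and the simplices of K are:

  0-simplices (6): P, Q, R, S, T, U
  1-simplices (12): PQ, PR, PS, PU, QS, QU, RS, RT, RU, ST, SU, TU
  2-simplices (6): PQU, PRS, PRU, QSU, RST, STU

so the chain groups are C_0 ≅ Z^6, C_1 ≅ Z^12, C_2 ≅ Z^6.

The boundary map ∂_1: C_1 → C_0 is given by ∂[p,q] = [q] − [p].
As a 6×12 matrix over Z this has rank 5, with invariant factors (1,1,1,1,1).

Boundary ∂_2: C_2 → C_1 sends each 2-simplex [p,q,r] to [q,r] − [p,r] + [p,q]. For instance
  ∂PRS = RS − PS + PR,
  ∂PQU = QU − PU + PQ.
This gives a 12×6 integer matrix of rank 6; reducing to Smith normal form yields diagonal entries (1,1,1,1,1,1).

From H_k ≅ ker(∂_k) / im(∂_{k+1}) we obtain:

  H_0: rank C_0 − rank ∂_1 = 6 − 5 = 1, and the invariant factors of ∂_1 are all 1, so H_0 = Z.
  H_1: rank ker ∂_1 − rank ∂_2 = (12 − 5) − 6 = 1, and the invariant factors of ∂_2 are all 1, so H_1 = Z.
  H_2: rank ker ∂_2 − rank ∂_3 = (6 − 6) − 0 = 0, and there is no ∂_3, so H_2 = 0.

(K is a triangulation of the cylinder S^1 x I.)

H_0 ≅ Z,  H_1 ≅ Z,  H_2 = 0.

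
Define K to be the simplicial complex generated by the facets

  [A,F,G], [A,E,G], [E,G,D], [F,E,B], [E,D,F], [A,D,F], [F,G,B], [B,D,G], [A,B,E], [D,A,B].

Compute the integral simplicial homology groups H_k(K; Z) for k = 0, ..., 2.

We work with the vertex ordering A < B < D < E < F < G. The simplices of K, each written with vertices in increasing order, are:

  0-simplices (6): A, B, D, E, F, G
  1-simplices (15): AB, AD, AE, AF, AG, BD, BE, BF, BG, DE, DF, DG, EF, EG, FG
  2-simplices (10): ABD, ABE, ADF, AEG, AFG, BDG, BEF, BFG, DEF, DEG

Hence C_0 ≅ Z^6, C_1 ≅ Z^15, C_2 ≅ Z^10.

The boundary map ∂_1: C_1 → C_0 is given by ∂[p,q] = [q] − [p]. For instance
  ∂DG = G − D.
The resulting 6×15 matrix has rank 5, and its Smith normal form has invariant factors (1,1,1,1,1).

The boundary map ∂_2: C_2 → C_1 sends each 2-simplex [p,q,r] to [q,r] − [p,r] + [p,q]. For instance
  ∂ADF = DF − AF + AD,
  ∂ABE = BE − AE + AB.
The resulting 15×10 matrix has rank 10, and its Smith normal form has invariant factors (1,1,1,1,1,1,1,1,1,2).

Computing H_k = (kernel of ∂_k) / (image of ∂_{k+1}):

  H_0: rank C_0 − rank ∂_1 = 6 − 5 = 1, and the invariant factors of ∂_1 are all 1, so H_0 ≅ Z.
  H_1: rank ker ∂_1 − rank ∂_2 = (15 − 5) − 10 = 0, and ∂_2 has invariant factor 2 > 1, so H_1 ≅ Z/2Z.
  H_2: rank ker ∂_2 − rank ∂_3 = (10 − 10) − 0 = 0, and there is no ∂_3, so H_2 ≅ 0.

(K is a triangulation of the real projective plane RP^2.)

H_0 = Z,  H_1 = Z/2Z,  H_2 = 0.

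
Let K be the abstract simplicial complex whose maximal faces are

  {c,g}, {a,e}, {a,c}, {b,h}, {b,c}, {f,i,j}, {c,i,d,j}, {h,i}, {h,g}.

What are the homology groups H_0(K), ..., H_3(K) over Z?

We work with the vertex ordering a < b < c < d < e < f < g < h < i < j. The simplices of K, each written with vertices in increasing order, are:

  0-simplices (10): a, b, c, d, e, f, g, h, i, j
  1-simplices (15): ac, ae, bc, bh, cd, cg, ci, cj, di, dj, fi, fj, gh, hi, ij
  2-simplices (5): cdi, cdj, cij, dij, fij
  3-simplices (1): cdij

Hence C_0 ≅ Z^10, C_1 ≅ Z^15, C_2 ≅ Z^5, C_3 ≅ Z^1.

Boundary ∂_1: C_1 → C_0 is given by ∂[p,q] = [q] − [p]. For instance
  ∂gh = h − g.
The 10×15 boundary matrix has rank 9 and Smith normal form diag(1,1,1,1,1,1,1,1,1).

∂_2: C_2 → C_1 sends each 2-simplex [p,q,r] to [q,r] − [p,r] + [p,q]. For instance
  ∂fij = ij − fj + fi,
  ∂cij = ij − cj + ci.
As a 15×5 matrix over Z this has rank 4, with invariant factors (1,1,1,1).

∂_3: C_3 → C_2 sends each 3-simplex σ to the alternating sum Σ_i (−1)^i (σ with its i-th vertex removed). For instance
  ∂cdij = dij − cij + cdj − cdi.
The resulting 5×1 matrix has rank 1, and its Smith normal form has invariant factors (1).

From H_k ≅ ker(∂_k) / im(∂_{k+1}) we obtain:

  H_0: rank C_0 − rank ∂_1 = 10 − 9 = 1, and the invariant factors of ∂_1 are all 1, so H_0 ≅ Z.
  H_1: rank ker ∂_1 − rank ∂_2 = (15 − 9) − 4 = 2, and the invariant factors of ∂_2 are all 1, so H_1 ≅ Z^2.
  H_2: rank ker ∂_2 − rank ∂_3 = (5 − 4) − 1 = 0, and the invariant factors of ∂_3 are all 1, so H_2 ≅ 0.
  H_3: rank ker ∂_3 − rank ∂_4 = (1 − 1) − 0 = 0, and there is no ∂_4, so H_3 ≅ 0.

H_0 ≅ Z,  H_1 ≅ Z^2,  H_2 = 0,  H_3 = 0.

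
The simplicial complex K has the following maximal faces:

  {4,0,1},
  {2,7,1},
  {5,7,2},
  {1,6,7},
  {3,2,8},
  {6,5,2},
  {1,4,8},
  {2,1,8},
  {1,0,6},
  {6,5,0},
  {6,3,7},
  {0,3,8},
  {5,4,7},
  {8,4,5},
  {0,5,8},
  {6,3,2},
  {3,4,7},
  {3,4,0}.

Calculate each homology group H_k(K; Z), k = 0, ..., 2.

We work with the vertex ordering 0 < 1 < 2 < 3 < 4 < 5 < 6 < 7 < 8. The simplices of K, each written with vertices in increasing order, are:

  0-simplices (9): [0], [1], [2], [3], [4], [5], [6], [7], [8]
  1-simplices (27): (27 of them)
  2-simplices (18): [0,1,4], [0,1,6], [0,3,4], [0,3,8], [0,5,6], [0,5,8], [1,2,7], [1,2,8], [1,4,8], [1,6,7], [2,3,6], [2,3,8], [2,5,6], [2,5,7], [3,4,7], [3,6,7], [4,5,7], [4,5,8]

giving chain groups C_0 ≅ Z^9, C_1 ≅ Z^27, C_2 ≅ Z^18.

∂_1: C_1 → C_0 sends each edge [p,q] (with p < q) to q − p.
The 9×27 boundary matrix has rank 8 and Smith normal form diag(1,1,1,1,1,1,1,1).

Boundary ∂_2: C_2 → C_1 acts by ∂[p,q,r] = [q,r] − [p,r] + [p,q]. For instance
  ∂[0,3,4] = [3,4] − [0,4] + [0,3],
  ∂[2,3,8] = [3,8] − [2,8] + [2,3].
This gives a 27×18 integer matrix of rank 18; reducing to Smith normal form yields diagonal entries (1,1,1,1,1,1,1,1,1,1,1,1,1,1,1,1,1,2).

Computing H_k = (kernel of ∂_k) / (image of ∂_{k+1}):

  H_0: rank C_0 − rank ∂_1 = 9 − 8 = 1, and the invariant factors of ∂_1 are all 1, so H_0 = Z.
  H_1: rank ker ∂_1 − rank ∂_2 = (27 − 8) − 18 = 1, and ∂_2 has invariant factor 2 > 1, so H_1 = Z ⊕ Z_2.
  H_2: rank ker ∂_2 − rank ∂_3 = (18 − 18) − 0 = 0, and there is no ∂_3, so H_2 = 0.

(K is a triangulation of the Klein bottle.)

H_0 ≅ Z,  H_1 ≅ Z ⊕ Z_2,  H_2 = 0.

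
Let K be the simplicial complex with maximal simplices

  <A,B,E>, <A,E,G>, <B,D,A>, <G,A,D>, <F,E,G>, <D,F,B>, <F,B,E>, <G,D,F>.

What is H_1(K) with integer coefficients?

H_1 ≅ 0.

Fix the vertex order A < B < D < E < F < G and write every simplex with vertices in increasing order. Then dim K = 2 and the simplices of K are:

  0-simplices (6): A, B, D, E, F, G
  1-simplices (12): AB, AD, AE, AG, BD, BE, BF, DF, DG, EF, EG, FG
  2-simplices (8): ABD, ABE, ADG, AEG, BDF, BEF, DFG, EFG

so the chain groups are C_0 ≅ Z^6, C_1 ≅ Z^12, C_2 ≅ Z^8.

Boundary ∂_1: C_1 → C_0 maps an edge to its endpoints' difference, ∂[p,q] = q − p.
The resulting 6×12 matrix has rank 5, and its Smith normal form has invariant factors (1,1,1,1,1).

∂_2: C_2 → C_1 acts by ∂[p,q,r] = [q,r] − [p,r] + [p,q]. For instance
  ∂DFG = FG − DG + DF,
  ∂BEF = EF − BF + BE.
The resulting 12×8 matrix has rank 7, and its Smith normal form has invariant factors (1,1,1,1,1,1,1).

Reading off H_k = ker ∂_k / im ∂_{k+1}:

  H_1: rank ker ∂_1 − rank ∂_2 = (12 − 5) − 7 = 0, and the invariant factors of ∂_2 are all 1, so H_1 ≅ 0.

(K is a triangulation of the 2-sphere S^2.)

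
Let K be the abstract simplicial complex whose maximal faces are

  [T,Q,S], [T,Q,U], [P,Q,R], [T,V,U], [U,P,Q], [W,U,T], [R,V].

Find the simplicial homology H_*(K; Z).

H_0 = Z,  H_1 = Z,  H_2 = 0.

We work with the vertex ordering P < Q < R < S < T < U < V < W. The simplices of K, each written with vertices in increasing order, are:

  0-simplices (8): P, Q, R, S, T, U, V, W
  1-simplices (14): PQ, PR, PU, QR, QS, QT, QU, RV, ST, TU, TV, TW, UV, UW
  2-simplices (6): PQR, PQU, QST, QTU, TUV, TUW

so the chain groups are C_0 ≅ Z^8, C_1 ≅ Z^14, C_2 ≅ Z^6.

The boundary map ∂_1: C_1 → C_0 sends each edge [p,q] (with p < q) to q − p.
The 8×14 boundary matrix has rank 7 and Smith normal form diag(1,1,1,1,1,1,1).

∂_2: C_2 → C_1 maps a triangle to the signed sum of its edges. For instance
  ∂PQR = QR − PR + PQ,
  ∂QTU = TU − QU + QT.
The resulting 14×6 matrix has rank 6, and its Smith normal form has invariant factors (1,1,1,1,1,1).

Now H_k = ker ∂_k / im ∂_{k+1}, so:

  H_0: rank C_0 − rank ∂_1 = 8 − 7 = 1, and the invariant factors of ∂_1 are all 1, so H_0 = Z.
  H_1: rank ker ∂_1 − rank ∂_2 = (14 − 7) − 6 = 1, and the invariant factors of ∂_2 are all 1, so H_1 = Z.
  H_2: rank ker ∂_2 − rank ∂_3 = (6 − 6) − 0 = 0, and there is no ∂_3, so H_2 = 0.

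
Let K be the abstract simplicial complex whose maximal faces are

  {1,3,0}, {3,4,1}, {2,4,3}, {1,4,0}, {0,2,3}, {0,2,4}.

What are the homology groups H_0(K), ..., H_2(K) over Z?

Fix the vertex order 0 < 1 < 2 < 3 < 4 and write every simplex with vertices in increasing order. Then dim K = 2 and the simplices of K are:

  0-simplices (5): [0], [1], [2], [3], [4]
  1-simplices (9): [0,1], [0,2], [0,3], [0,4], [1,3], [1,4], [2,3], [2,4], [3,4]
  2-simplices (6): [0,1,3], [0,1,4], [0,2,3], [0,2,4], [1,3,4], [2,3,4]

Hence C_0 ≅ Z^5, C_1 ≅ Z^9, C_2 ≅ Z^6.

The boundary map ∂_1: C_1 → C_0 is given by ∂[p,q] = [q] − [p]. For instance
  ∂[2,3] = [3] − [2].
The 5×9 boundary matrix has rank 4 and Smith normal form diag(1,1,1,1).

The boundary map ∂_2: C_2 → C_1 acts by ∂[p,q,r] = [q,r] − [p,r] + [p,q]. For instance
  ∂[1,3,4] = [3,4] − [1,4] + [1,3],
  ∂[0,2,4] = [2,4] − [0,4] + [0,2].
The 9×6 boundary matrix has rank 5 and Smith normal form diag(1,1,1,1,1).

Now H_k = ker ∂_k / im ∂_{k+1}, so:

  H_0: rank C_0 − rank ∂_1 = 5 − 4 = 1, and the invariant factors of ∂_1 are all 1, so H_0 ≅ Z.
  H_1: rank ker ∂_1 − rank ∂_2 = (9 − 4) − 5 = 0, and the invariant factors of ∂_2 are all 1, so H_1 ≅ 0.
  H_2: rank ker ∂_2 − rank ∂_3 = (6 − 5) − 0 = 1, and there is no ∂_3, so H_2 ≅ Z.

H_0 ≅ Z,  H_1 = 0,  H_2 ≅ Z.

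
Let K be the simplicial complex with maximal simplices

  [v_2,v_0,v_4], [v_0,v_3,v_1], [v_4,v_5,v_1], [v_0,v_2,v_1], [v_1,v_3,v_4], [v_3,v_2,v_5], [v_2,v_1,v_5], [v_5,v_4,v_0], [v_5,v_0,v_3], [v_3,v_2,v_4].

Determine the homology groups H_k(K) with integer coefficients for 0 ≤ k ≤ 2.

H_0 ≅ Z,  H_1 ≅ Z/2,  H_2 = 0.

Order the vertices as v_0 < v_1 < v_2 < v_3 < v_4 < v_5. Listing each simplex with vertices in this order, K has dimension 2 with simplices:

  0-simplices (6): [v_0], [v_1], [v_2], [v_3], [v_4], [v_5]
  1-simplices (15): (15 of them)
  2-simplices (10): [v_0,v_1,v_2], [v_0,v_1,v_3], [v_0,v_2,v_4], [v_0,v_3,v_5], [v_0,v_4,v_5], [v_1,v_2,v_5], [v_1,v_3,v_4], [v_1,v_4,v_5], [v_2,v_3,v_4], [v_2,v_3,v_5]

Hence C_0 ≅ Z^6, C_1 ≅ Z^15, C_2 ≅ Z^10.

Boundary ∂_1: C_1 → C_0 maps an edge to its endpoints' difference, ∂[p,q] = q − p.
The 6×15 boundary matrix has rank 5 and Smith normal form diag(1,1,1,1,1).

∂_2: C_2 → C_1 sends each 2-simplex [p,q,r] to [q,r] − [p,r] + [p,q]. For instance
  ∂[v_0,v_1,v_3] = [v_1,v_3] − [v_0,v_3] + [v_0,v_1],
  ∂[v_2,v_3,v_4] = [v_3,v_4] − [v_2,v_4] + [v_2,v_3].
The resulting 15×10 matrix has rank 10, and its Smith normal form has invariant factors (1,1,1,1,1,1,1,1,1,2).

Reading off H_k = ker ∂_k / im ∂_{k+1}:

  H_0: rank C_0 − rank ∂_1 = 6 − 5 = 1, and the invariant factors of ∂_1 are all 1, so H_0 ≅ Z.
  H_1: rank ker ∂_1 − rank ∂_2 = (15 − 5) − 10 = 0, and ∂_2 has invariant factor 2 > 1, so H_1 ≅ Z/2.
  H_2: rank ker ∂_2 − rank ∂_3 = (10 − 10) − 0 = 0, and there is no ∂_3, so H_2 ≅ 0.

As a check, the Euler characteristic is 6 − 15 + 10 = 1, which agrees with 1 − 0 + 0 = 1.
(K is a triangulation of the real projective plane RP^2.)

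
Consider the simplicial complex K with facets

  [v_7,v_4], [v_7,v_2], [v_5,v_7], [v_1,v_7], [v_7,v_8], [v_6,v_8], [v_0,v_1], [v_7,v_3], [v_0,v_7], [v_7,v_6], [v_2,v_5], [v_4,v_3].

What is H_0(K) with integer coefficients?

K has 9 vertices, 12 edges.
rank ∂_0 = 0, rank ∂_1 = 8 ⇒ b_0 = 9 − 0 − 8 = 1; all invariant factors of ∂_1 are 1 so no torsion. So H_0 = Z.

H_0 = Z.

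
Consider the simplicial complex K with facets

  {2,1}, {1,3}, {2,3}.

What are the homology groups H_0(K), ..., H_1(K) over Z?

H_0 ≅ Z,  H_1 ≅ Z.

Take the total order 1 < 2 < 3 on the vertex set. Then K (dimension 1) consists of the simplices:

  0-simplices (3): [1], [2], [3]
  1-simplices (3): [1,2], [1,3], [2,3]

Hence C_0 ≅ Z^3, C_1 ≅ Z^3.

The boundary map ∂_1: C_1 → C_0 maps an edge to its endpoints' difference, ∂[p,q] = q − p.
This gives a 3×3 integer matrix of rank 2; reducing to Smith normal form yields diagonal entries (1,1).

Now H_k = ker ∂_k / im ∂_{k+1}, so:

  H_0: rank C_0 − rank ∂_1 = 3 − 2 = 1, and the invariant factors of ∂_1 are all 1, so H_0 ≅ Z.
  H_1: rank ker ∂_1 − rank ∂_2 = (3 − 2) − 0 = 1, and there is no ∂_2, so H_1 ≅ Z.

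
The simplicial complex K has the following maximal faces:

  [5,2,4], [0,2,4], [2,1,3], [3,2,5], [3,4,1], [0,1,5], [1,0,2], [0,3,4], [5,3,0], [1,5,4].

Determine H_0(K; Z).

Take the total order 0 < 1 < 2 < 3 < 4 < 5 on the vertex set. Then K (dimension 2) consists of the simplices:

  0-simplices (6): [0], [1], [2], [3], [4], [5]
  1-simplices (15): [0,1], [0,2], [0,3], [0,4], [0,5], [1,2], [1,3], [1,4], [1,5], [2,3], [2,4], [2,5], [3,4], [3,5], [4,5]
  2-simplices (10): [0,1,2], [0,1,5], [0,2,4], [0,3,4], [0,3,5], [1,2,3], [1,3,4], [1,4,5], [2,3,5], [2,4,5]

so the chain groups are C_0 ≅ Z^6, C_1 ≅ Z^15, C_2 ≅ Z^10.

The boundary map ∂_1: C_1 → C_0 sends each edge [p,q] (with p < q) to q − p.
As a 6×15 matrix over Z this has rank 5, with invariant factors (1,1,1,1,1).

∂_2: C_2 → C_1 acts by ∂[p,q,r] = [q,r] − [p,r] + [p,q]. For instance
  ∂[0,2,4] = [2,4] − [0,4] + [0,2],
  ∂[0,1,5] = [1,5] − [0,5] + [0,1].
As a 15×10 matrix over Z this has rank 10, with invariant factors (1,1,1,1,1,1,1,1,1,2).

Now H_k = ker ∂_k / im ∂_{k+1}, so:

  H_0: rank C_0 − rank ∂_1 = 6 − 5 = 1, and the invariant factors of ∂_1 are all 1, so H_0 = Z.

H_0 ≅ Z.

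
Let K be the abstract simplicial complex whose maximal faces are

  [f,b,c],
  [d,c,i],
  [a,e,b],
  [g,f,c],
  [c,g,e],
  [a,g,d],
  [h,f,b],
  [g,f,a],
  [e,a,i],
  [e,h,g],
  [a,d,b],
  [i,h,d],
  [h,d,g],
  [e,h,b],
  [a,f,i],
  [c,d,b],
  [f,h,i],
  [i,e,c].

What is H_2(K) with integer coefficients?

H_2 = Z.

Order the vertices as a < b < c < d < e < f < g < h < i. Listing each simplex with vertices in this order, K has dimension 2 with simplices:

  0-simplices (9): a, b, c, d, e, f, g, h, i
  1-simplices (27): ab, ad, ae, af, ag, ai, bc, bd, be, bf, bh, cd, ce, cf, cg, ci, dg, dh, di, eg, eh, ei, fg, fh, fi, gh, hi
  2-simplices (18): abd, abe, adg, aei, afg, afi, bcd, bcf, beh, bfh, cdi, ceg, cei, cfg, dgh, dhi, egh, fhi

Hence C_0 ≅ Z^9, C_1 ≅ Z^27, C_2 ≅ Z^18.

Boundary ∂_1: C_1 → C_0 is given by ∂[p,q] = [q] − [p].
This gives a 9×27 integer matrix of rank 8; reducing to Smith normal form yields diagonal entries (1,1,1,1,1,1,1,1).

∂_2: C_2 → C_1 sends each 2-simplex [p,q,r] to [q,r] − [p,r] + [p,q]. For instance
  ∂dhi = hi − di + dh,
  ∂ceg = eg − cg + ce.
This gives a 27×18 integer matrix of rank 17; reducing to Smith normal form yields diagonal entries (1,1,1,1,1,1,1,1,1,1,1,1,1,1,1,1,1).

Computing H_k = (kernel of ∂_k) / (image of ∂_{k+1}):

  H_2: rank ker ∂_2 − rank ∂_3 = (18 − 17) − 0 = 1, and there is no ∂_3, so H_2 ≅ Z.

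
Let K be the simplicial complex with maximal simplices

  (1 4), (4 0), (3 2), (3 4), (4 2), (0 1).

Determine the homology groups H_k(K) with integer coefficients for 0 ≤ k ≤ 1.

H_0 = Z,  H_1 = Z^2.

Take the total order 0 < 1 < 2 < 3 < 4 on the vertex set. Then K (dimension 1) consists of the simplices:

  0-simplices (5): [0], [1], [2], [3], [4]
  1-simplices (6): [0,1], [0,4], [1,4], [2,3], [2,4], [3,4]

giving chain groups C_0 ≅ Z^5, C_1 ≅ Z^6.

The boundary map ∂_1: C_1 → C_0 maps an edge to its endpoints' difference, ∂[p,q] = q − p. For instance
  ∂[1,4] = [4] − [1].
The 5×6 boundary matrix has rank 4 and Smith normal form diag(1,1,1,1).

From H_k ≅ ker(∂_k) / im(∂_{k+1}) we obtain:

  H_0: rank C_0 − rank ∂_1 = 5 − 4 = 1, and the invariant factors of ∂_1 are all 1, so H_0 = Z.
  H_1: rank ker ∂_1 − rank ∂_2 = (6 − 4) − 0 = 2, and there is no ∂_2, so H_1 = Z^2.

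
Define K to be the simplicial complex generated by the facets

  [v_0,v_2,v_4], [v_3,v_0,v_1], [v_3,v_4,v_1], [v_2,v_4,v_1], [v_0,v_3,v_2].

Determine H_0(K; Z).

Take the total order v_0 < v_1 < v_2 < v_3 < v_4 on the vertex set. Then K (dimension 2) consists of the simplices:

  0-simplices (5): [v_0], [v_1], [v_2], [v_3], [v_4]
  1-simplices (10): [v_0,v_1], [v_0,v_2], [v_0,v_3], [v_0,v_4], [v_1,v_2], [v_1,v_3], [v_1,v_4], [v_2,v_3], [v_2,v_4], [v_3,v_4]
  2-simplices (5): [v_0,v_1,v_3], [v_0,v_2,v_3], [v_0,v_2,v_4], [v_1,v_2,v_4], [v_1,v_3,v_4]

Hence C_0 ≅ Z^5, C_1 ≅ Z^10, C_2 ≅ Z^5.

∂_1: C_1 → C_0 maps an edge to its endpoints' difference, ∂[p,q] = q − p.
The 5×10 boundary matrix has rank 4 and Smith normal form diag(1,1,1,1).

∂_2: C_2 → C_1 acts by ∂[p,q,r] = [q,r] − [p,r] + [p,q]. For instance
  ∂[v_0,v_2,v_3] = [v_2,v_3] − [v_0,v_3] + [v_0,v_2],
  ∂[v_1,v_3,v_4] = [v_3,v_4] − [v_1,v_4] + [v_1,v_3].
As a 10×5 matrix over Z this has rank 5, with invariant factors (1,1,1,1,1).

Computing H_k = (kernel of ∂_k) / (image of ∂_{k+1}):

  H_0: rank C_0 − rank ∂_1 = 5 − 4 = 1, and the invariant factors of ∂_1 are all 1, so H_0 ≅ Z.

H_0 = Z.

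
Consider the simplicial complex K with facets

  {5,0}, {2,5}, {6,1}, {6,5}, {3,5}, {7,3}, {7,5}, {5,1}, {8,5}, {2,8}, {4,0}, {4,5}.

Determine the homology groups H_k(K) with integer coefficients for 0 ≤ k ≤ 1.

Fix the vertex order 0 < 1 < 2 < 3 < 4 < 5 < 6 < 7 < 8 and write every simplex with vertices in increasing order. Then dim K = 1 and the simplices of K are:

  0-simplices (9): [0], [1], [2], [3], [4], [5], [6], [7], [8]
  1-simplices (12): [0,4], [0,5], [1,5], [1,6], [2,5], [2,8], [3,5], [3,7], [4,5], [5,6], [5,7], [5,8]

so the chain groups are C_0 ≅ Z^9, C_1 ≅ Z^12.

The boundary map ∂_1: C_1 → C_0 sends each edge [p,q] (with p < q) to q − p. For instance
  ∂[0,4] = [4] − [0].
As a 9×12 matrix over Z this has rank 8, with invariant factors (1,1,1,1,1,1,1,1).

From H_k ≅ ker(∂_k) / im(∂_{k+1}) we obtain:

  H_0: rank C_0 − rank ∂_1 = 9 − 8 = 1, and the invariant factors of ∂_1 are all 1, so H_0 = Z.
  H_1: rank ker ∂_1 − rank ∂_2 = (12 − 8) − 0 = 4, and there is no ∂_2, so H_1 = Z^4.

(K is a triangulation of a wedge of 4 circles.)

H_0 = Z,  H_1 = Z^4.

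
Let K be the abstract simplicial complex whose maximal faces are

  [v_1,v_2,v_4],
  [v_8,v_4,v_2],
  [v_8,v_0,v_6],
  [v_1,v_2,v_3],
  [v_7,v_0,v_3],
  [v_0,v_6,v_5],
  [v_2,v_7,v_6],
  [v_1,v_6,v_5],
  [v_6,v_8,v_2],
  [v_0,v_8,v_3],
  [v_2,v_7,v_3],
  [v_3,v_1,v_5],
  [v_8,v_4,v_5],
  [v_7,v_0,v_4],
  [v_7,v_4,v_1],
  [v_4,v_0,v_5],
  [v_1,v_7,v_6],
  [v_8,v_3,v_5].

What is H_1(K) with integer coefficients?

H_1 = Z ⊕ Z/2Z.

Fix the vertex order v_0 < v_1 < v_2 < v_3 < v_4 < v_5 < v_6 < v_7 < v_8 and write every simplex with vertices in increasing order. Then dim K = 2 and the simplices of K are:

  0-simplices (9): [v_0], [v_1], [v_2], [v_3], [v_4], [v_5], [v_6], [v_7], [v_8]
  1-simplices (27): (27 of them)
  2-simplices (18): (18 of them)

so the chain groups are C_0 ≅ Z^9, C_1 ≅ Z^27, C_2 ≅ Z^18.

The boundary map ∂_1: C_1 → C_0 sends each edge [p,q] (with p < q) to q − p. For instance
  ∂[v_6,v_7] = [v_7] − [v_6].
The 9×27 boundary matrix has rank 8 and Smith normal form diag(1,1,1,1,1,1,1,1).

∂_2: C_2 → C_1 acts by ∂[p,q,r] = [q,r] − [p,r] + [p,q]. For instance
  ∂[v_0,v_3,v_8] = [v_3,v_8] − [v_0,v_8] + [v_0,v_3],
  ∂[v_3,v_5,v_8] = [v_5,v_8] − [v_3,v_8] + [v_3,v_5].
The resulting 27×18 matrix has rank 18, and its Smith normal form has invariant factors (1,1,1,1,1,1,1,1,1,1,1,1,1,1,1,1,1,2).

Now H_k = ker ∂_k / im ∂_{k+1}, so:

  H_1: rank ker ∂_1 − rank ∂_2 = (27 − 8) − 18 = 1, and ∂_2 has invariant factor 2 > 1, so H_1 ≅ Z ⊕ Z/2Z.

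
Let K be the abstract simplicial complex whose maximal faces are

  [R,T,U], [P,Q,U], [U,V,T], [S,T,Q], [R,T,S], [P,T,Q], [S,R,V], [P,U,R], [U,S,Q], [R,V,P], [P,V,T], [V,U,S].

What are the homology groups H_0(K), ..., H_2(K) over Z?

We work with the vertex ordering P < Q < R < S < T < U < V. The simplices of K, each written with vertices in increasing order, are:

  0-simplices (7): P, Q, R, S, T, U, V
  1-simplices (18): PQ, PR, PT, PU, PV, QS, QT, QU, RS, RT, RU, RV, ST, SU, SV, TU, TV, UV
  2-simplices (12): PQT, PQU, PRU, PRV, PTV, QST, QSU, RST, RSV, RTU, SUV, TUV

Hence C_0 ≅ Z^7, C_1 ≅ Z^18, C_2 ≅ Z^12.

Boundary ∂_1: C_1 → C_0 maps an edge to its endpoints' difference, ∂[p,q] = q − p.
The 7×18 boundary matrix has rank 6 and Smith normal form diag(1,1,1,1,1,1).

Boundary ∂_2: C_2 → C_1 maps a triangle to the signed sum of its edges. For instance
  ∂SUV = UV − SV + SU,
  ∂RSV = SV − RV + RS.
This gives a 18×12 integer matrix of rank 12; reducing to Smith normal form yields diagonal entries (1,1,1,1,1,1,1,1,1,1,1,2).

Computing H_k = (kernel of ∂_k) / (image of ∂_{k+1}):

  H_0: rank C_0 − rank ∂_1 = 7 − 6 = 1, and the invariant factors of ∂_1 are all 1, so H_0 = Z.
  H_1: rank ker ∂_1 − rank ∂_2 = (18 − 6) − 12 = 0, and ∂_2 has invariant factor 2 > 1, so H_1 = Z/2.
  H_2: rank ker ∂_2 − rank ∂_3 = (12 − 12) − 0 = 0, and there is no ∂_3, so H_2 = 0.

(K is a triangulation of the real projective plane RP^2.)

H_0 = Z,  H_1 = Z/2,  H_2 = 0.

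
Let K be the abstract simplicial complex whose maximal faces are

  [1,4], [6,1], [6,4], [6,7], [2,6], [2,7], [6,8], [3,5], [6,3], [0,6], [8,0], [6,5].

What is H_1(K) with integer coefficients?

Fix the vertex order 0 < 1 < 2 < 3 < 4 < 5 < 6 < 7 < 8 and write every simplex with vertices in increasing order. Then dim K = 1 and the simplices of K are:

  0-simplices (9): [0], [1], [2], [3], [4], [5], [6], [7], [8]
  1-simplices (12): [0,6], [0,8], [1,4], [1,6], [2,6], [2,7], [3,5], [3,6], [4,6], [5,6], [6,7], [6,8]

giving chain groups C_0 ≅ Z^9, C_1 ≅ Z^12.

The boundary map ∂_1: C_1 → C_0 sends each edge [p,q] (with p < q) to q − p.
The resulting 9×12 matrix has rank 8, and its Smith normal form has invariant factors (1,1,1,1,1,1,1,1).

Reading off H_k = ker ∂_k / im ∂_{k+1}:

  H_1: rank ker ∂_1 − rank ∂_2 = (12 − 8) − 0 = 4, and there is no ∂_2, so H_1 = Z^4.

(K is a triangulation of a wedge of 4 circles.)

H_1 = Z^4.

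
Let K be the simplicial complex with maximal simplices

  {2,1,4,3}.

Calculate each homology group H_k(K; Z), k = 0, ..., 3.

H_0 ≅ Z,  H_1 = 0,  H_2 = 0,  H_3 = 0.

Order the vertices as 1 < 2 < 3 < 4. Listing each simplex with vertices in this order, K has dimension 3 with simplices:

  0-simplices (4): [1], [2], [3], [4]
  1-simplices (6): [1,2], [1,3], [1,4], [2,3], [2,4], [3,4]
  2-simplices (4): [1,2,3], [1,2,4], [1,3,4], [2,3,4]
  3-simplices (1): [1,2,3,4]

so the chain groups are C_0 ≅ Z^4, C_1 ≅ Z^6, C_2 ≅ Z^4, C_3 ≅ Z^1.

The boundary map ∂_1: C_1 → C_0 is given by ∂[p,q] = [q] − [p].
As a 4×6 matrix over Z this has rank 3, with invariant factors (1,1,1).

Boundary ∂_2: C_2 → C_1 maps a triangle to the signed sum of its edges. For instance
  ∂[1,2,4] = [2,4] − [1,4] + [1,2],
  ∂[1,3,4] = [3,4] − [1,4] + [1,3].
This gives a 6×4 integer matrix of rank 3; reducing to Smith normal form yields diagonal entries (1,1,1).

∂_3: C_3 → C_2 sends each 3-simplex σ to the alternating sum Σ_i (−1)^i (σ with its i-th vertex removed). For instance
  ∂[1,2,3,4] = [2,3,4] − [1,3,4] + [1,2,4] − [1,2,3].
The resulting 4×1 matrix has rank 1, and its Smith normal form has invariant factors (1).

Reading off H_k = ker ∂_k / im ∂_{k+1}:

  H_0: rank C_0 − rank ∂_1 = 4 − 3 = 1, and the invariant factors of ∂_1 are all 1, so H_0 = Z.
  H_1: rank ker ∂_1 − rank ∂_2 = (6 − 3) − 3 = 0, and the invariant factors of ∂_2 are all 1, so H_1 = 0.
  H_2: rank ker ∂_2 − rank ∂_3 = (4 − 3) − 1 = 0, and the invariant factors of ∂_3 are all 1, so H_2 = 0.
  H_3: rank ker ∂_3 − rank ∂_4 = (1 − 1) − 0 = 0, and there is no ∂_4, so H_3 = 0.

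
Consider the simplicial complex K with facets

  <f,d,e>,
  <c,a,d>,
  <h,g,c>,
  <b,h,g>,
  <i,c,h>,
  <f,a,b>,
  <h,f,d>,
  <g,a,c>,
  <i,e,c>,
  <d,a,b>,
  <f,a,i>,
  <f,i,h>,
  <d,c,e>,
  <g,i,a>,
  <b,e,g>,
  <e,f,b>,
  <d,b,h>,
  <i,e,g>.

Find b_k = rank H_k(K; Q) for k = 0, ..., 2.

b_0 = 1, b_1 = 1, b_2 = 0.

Fix the vertex order a < b < c < d < e < f < g < h < i and write every simplex with vertices in increasing order. Then dim K = 2 and the simplices of K are:

  0-simplices (9): a, b, c, d, e, f, g, h, i
  1-simplices (27): ab, ac, ad, af, ag, ai, bd, be, bf, bg, bh, cd, ce, cg, ch, ci, de, df, dh, ef, eg, ei, fh, fi, gh, gi, hi
  2-simplices (18): abd, abf, acd, acg, afi, agi, bdh, bef, beg, bgh, cde, cei, cgh, chi, def, dfh, egi, fhi

so the chain groups are C_0 ≅ Z^9, C_1 ≅ Z^27, C_2 ≅ Z^18.

Boundary ∂_1: C_1 → C_0 maps an edge to its endpoints' difference, ∂[p,q] = q − p. For instance
  ∂ef = f − e.
The 9×27 boundary matrix has rank 8 and Smith normal form diag(1,1,1,1,1,1,1,1).

The boundary map ∂_2: C_2 → C_1 acts by ∂[p,q,r] = [q,r] − [p,r] + [p,q]. For instance
  ∂dfh = fh − dh + df,
  ∂beg = eg − bg + be.
The resulting 27×18 matrix has rank 18, and its Smith normal form has invariant factors (1,1,1,1,1,1,1,1,1,1,1,1,1,1,1,1,1,2).

From H_k ≅ ker(∂_k) / im(∂_{k+1}) we obtain:

  H_0: rank C_0 − rank ∂_1 = 9 − 8 = 1, and the invariant factors of ∂_1 are all 1, so H_0 ≅ Z.
  H_1: rank ker ∂_1 − rank ∂_2 = (27 − 8) − 18 = 1, and ∂_2 has invariant factor 2 > 1, so H_1 ≅ Z ⊕ Z/2.
  H_2: rank ker ∂_2 − rank ∂_3 = (18 − 18) − 0 = 0, and there is no ∂_3, so H_2 ≅ 0.

As a check, the Euler characteristic is 9 − 27 + 18 = 0, which agrees with 1 − 1 + 0 = 0.

Hence the Betti numbers are b_0 = 1, b_1 = 1, b_2 = 0.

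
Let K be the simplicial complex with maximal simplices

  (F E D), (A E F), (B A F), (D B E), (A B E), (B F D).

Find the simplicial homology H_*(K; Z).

Order the vertices as A < B < D < E < F. Listing each simplex with vertices in this order, K has dimension 2 with simplices:

  0-simplices (5): A, B, D, E, F
  1-simplices (9): AB, AE, AF, BD, BE, BF, DE, DF, EF
  2-simplices (6): ABE, ABF, AEF, BDE, BDF, DEF

so the chain groups are C_0 ≅ Z^5, C_1 ≅ Z^9, C_2 ≅ Z^6.

∂_1: C_1 → C_0 maps an edge to its endpoints' difference, ∂[p,q] = q − p. For instance
  ∂AB = B − A.
The 5×9 boundary matrix has rank 4 and Smith normal form diag(1,1,1,1).

Boundary ∂_2: C_2 → C_1 maps a triangle to the signed sum of its edges. For instance
  ∂ABF = BF − AF + AB,
  ∂BDE = DE − BE + BD.
As a 9×6 matrix over Z this has rank 5, with invariant factors (1,1,1,1,1).

Computing H_k = (kernel of ∂_k) / (image of ∂_{k+1}):

  H_0: rank C_0 − rank ∂_1 = 5 − 4 = 1, and the invariant factors of ∂_1 are all 1, so H_0 ≅ Z.
  H_1: rank ker ∂_1 − rank ∂_2 = (9 − 4) − 5 = 0, and the invariant factors of ∂_2 are all 1, so H_1 ≅ 0.
  H_2: rank ker ∂_2 − rank ∂_3 = (6 − 5) − 0 = 1, and there is no ∂_3, so H_2 ≅ Z.

H_0 ≅ Z,  H_1 = 0,  H_2 ≅ Z.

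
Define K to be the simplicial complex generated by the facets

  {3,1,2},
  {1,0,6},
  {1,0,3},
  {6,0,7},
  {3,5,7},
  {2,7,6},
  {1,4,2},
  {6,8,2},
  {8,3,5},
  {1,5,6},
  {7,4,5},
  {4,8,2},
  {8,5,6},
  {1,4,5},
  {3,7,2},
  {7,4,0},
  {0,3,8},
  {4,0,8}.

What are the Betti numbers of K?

We work with the vertex ordering 0 < 1 < 2 < 3 < 4 < 5 < 6 < 7 < 8. The simplices of K, each written with vertices in increasing order, are:

  0-simplices (9): [0], [1], [2], [3], [4], [5], [6], [7], [8]
  1-simplices (27): (27 of them)
  2-simplices (18): [0,1,3], [0,1,6], [0,3,8], [0,4,7], [0,4,8], [0,6,7], [1,2,3], [1,2,4], [1,4,5], [1,5,6], [2,3,7], [2,4,8], [2,6,7], [2,6,8], [3,5,7], [3,5,8], [4,5,7], [5,6,8]

Hence C_0 ≅ Z^9, C_1 ≅ Z^27, C_2 ≅ Z^18.

∂_1: C_1 → C_0 sends each edge [p,q] (with p < q) to q − p. For instance
  ∂[1,6] = [6] − [1].
The resulting 9×27 matrix has rank 8, and its Smith normal form has invariant factors (1,1,1,1,1,1,1,1).

Boundary ∂_2: C_2 → C_1 sends each 2-simplex [p,q,r] to [q,r] − [p,r] + [p,q]. For instance
  ∂[3,5,7] = [5,7] − [3,7] + [3,5],
  ∂[5,6,8] = [6,8] − [5,8] + [5,6].
This gives a 27×18 integer matrix of rank 17; reducing to Smith normal form yields diagonal entries (1,1,1,1,1,1,1,1,1,1,1,1,1,1,1,1,1).

Now H_k = ker ∂_k / im ∂_{k+1}, so:

  H_0: rank C_0 − rank ∂_1 = 9 − 8 = 1, and the invariant factors of ∂_1 are all 1, so H_0 = Z.
  H_1: rank ker ∂_1 − rank ∂_2 = (27 − 8) − 17 = 2, and the invariant factors of ∂_2 are all 1, so H_1 = Z^2.
  H_2: rank ker ∂_2 − rank ∂_3 = (18 − 17) − 0 = 1, and there is no ∂_3, so H_2 = Z.

As a check, the Euler characteristic is 9 − 27 + 18 = 0, which agrees with 1 − 2 + 1 = 0.

Hence the Betti numbers are b_0 = 1, b_1 = 2, b_2 = 1.

b_0 = 1, b_1 = 2, b_2 = 1.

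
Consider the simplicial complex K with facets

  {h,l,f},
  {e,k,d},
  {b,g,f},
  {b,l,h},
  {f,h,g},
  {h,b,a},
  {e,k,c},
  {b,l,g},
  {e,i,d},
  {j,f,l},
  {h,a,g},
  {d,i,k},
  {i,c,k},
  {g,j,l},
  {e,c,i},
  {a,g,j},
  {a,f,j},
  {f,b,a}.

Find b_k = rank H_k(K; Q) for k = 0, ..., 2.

Order the vertices as a < b < c < d < e < f < g < h < i < j < k < l. Listing each simplex with vertices in this order, K has dimension 2 with simplices:

  0-simplices (12): a, b, c, d, e, f, g, h, i, j, k, l
  1-simplices (27): ab, af, ag, ah, aj, bf, bg, bh, bl, ce, ci, ck, de, di, dk, ei, ek, fg, fh, fj, fl, gh, gj, gl, hl, ik, jl
  2-simplices (18): abf, abh, afj, agh, agj, bfg, bgl, bhl, cei, cek, cik, dei, dek, dik, fgh, fhl, fjl, gjl

giving chain groups C_0 ≅ Z^12, C_1 ≅ Z^27, C_2 ≅ Z^18.

Boundary ∂_1: C_1 → C_0 maps an edge to its endpoints' difference, ∂[p,q] = q − p.
The 12×27 boundary matrix has rank 10 and Smith normal form diag(1,1,1,1,1,1,1,1,1,1).

The boundary map ∂_2: C_2 → C_1 acts by ∂[p,q,r] = [q,r] − [p,r] + [p,q]. For instance
  ∂dik = ik − dk + di,
  ∂bgl = gl − bl + bg.
The 27×18 boundary matrix has rank 17 and Smith normal form diag(1,1,1,1,1,1,1,1,1,1,1,1,1,1,1,1,2).

Computing H_k = (kernel of ∂_k) / (image of ∂_{k+1}):

  H_0: rank C_0 − rank ∂_1 = 12 − 10 = 2, and the invariant factors of ∂_1 are all 1, so H_0 ≅ Z^2.
  H_1: rank ker ∂_1 − rank ∂_2 = (27 − 10) − 17 = 0, and ∂_2 has invariant factor 2 > 1, so H_1 ≅ Z/2.
  H_2: rank ker ∂_2 − rank ∂_3 = (18 − 17) − 0 = 1, and there is no ∂_3, so H_2 ≅ Z.

As a check, the Euler characteristic is 12 − 27 + 18 = 3, which agrees with 2 − 0 + 1 = 3.
(K is a triangulation of the disjoint union of the real projective plane RP^2 and the 2-sphere S^2.)

Hence the Betti numbers are b_0 = 2, b_1 = 0, b_2 = 1.

b_0 = 2, b_1 = 0, b_2 = 1.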